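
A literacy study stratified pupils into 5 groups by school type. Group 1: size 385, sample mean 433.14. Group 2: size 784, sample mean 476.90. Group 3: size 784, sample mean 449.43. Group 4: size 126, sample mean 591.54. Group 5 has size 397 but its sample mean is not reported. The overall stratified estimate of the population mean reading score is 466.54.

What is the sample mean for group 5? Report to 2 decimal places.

472.59

Σ Nₕx̄ₕ = N·μ, so 397·x̄_5 = 2476·466.54 − (385·433.14 + 784·476.90 + 784·449.43 + 126·591.54).
= 1155153.04 − 967535.66 = 187617.38.
x̄_5 = 187617.38 / 397 = 472.5879... → 472.59.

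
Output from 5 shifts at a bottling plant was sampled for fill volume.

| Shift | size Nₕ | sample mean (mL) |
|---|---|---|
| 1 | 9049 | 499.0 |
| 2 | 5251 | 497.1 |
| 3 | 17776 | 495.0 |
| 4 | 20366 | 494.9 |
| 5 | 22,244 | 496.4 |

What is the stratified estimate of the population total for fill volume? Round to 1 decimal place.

37045898.1

1: 9049·499.0 = 4515451
2: 5251·497.1 = 2610272.1
3: 17776·495.0 = 8799120
4: 20366·494.9 = 10079133.4
5: 22244·496.4 = 11041921.6
τ̂ = Σ Nₕx̄ₕ = 37045898.1.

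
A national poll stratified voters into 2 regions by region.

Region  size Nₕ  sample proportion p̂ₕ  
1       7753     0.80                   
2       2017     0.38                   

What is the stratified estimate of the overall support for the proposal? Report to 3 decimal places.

Wₕ = Nₕ/N with N = 9770: 0.7936, 0.2064.
p̂_st = 0.7936·0.80 + 0.2064·0.38 ≈ 0.71329... → 0.713.

0.713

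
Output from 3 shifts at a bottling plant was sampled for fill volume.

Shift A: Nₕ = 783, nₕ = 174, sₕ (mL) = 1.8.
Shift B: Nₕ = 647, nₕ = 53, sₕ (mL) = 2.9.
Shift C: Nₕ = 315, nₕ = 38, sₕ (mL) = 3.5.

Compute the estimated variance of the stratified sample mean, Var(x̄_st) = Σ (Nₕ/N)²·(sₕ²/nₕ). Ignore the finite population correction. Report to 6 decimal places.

N = 1745. Term for each stratum: Wₕ²sₕ²/nₕ.
Var(x̄_st) = 0.003749112 + 0.021814126 + 0.010504678 = 0.036067916 → 0.036068.

0.036068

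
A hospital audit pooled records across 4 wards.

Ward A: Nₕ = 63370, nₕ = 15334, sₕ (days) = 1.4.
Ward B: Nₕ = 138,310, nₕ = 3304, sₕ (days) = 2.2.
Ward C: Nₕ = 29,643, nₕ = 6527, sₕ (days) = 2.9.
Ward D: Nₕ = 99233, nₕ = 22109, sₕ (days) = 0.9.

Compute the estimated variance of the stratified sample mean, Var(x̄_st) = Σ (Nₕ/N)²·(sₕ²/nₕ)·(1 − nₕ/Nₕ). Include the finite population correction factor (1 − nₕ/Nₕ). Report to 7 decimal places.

N = 330556. Term for each stratum: Wₕ²sₕ²/nₕ·(1−nₕ/Nₕ).
Var(x̄_st) = 0.0000035609 + 0.0002503352 + 0.0000080803 + 0.0000025661 = 0.0002645425 → 0.0002645.

0.0002645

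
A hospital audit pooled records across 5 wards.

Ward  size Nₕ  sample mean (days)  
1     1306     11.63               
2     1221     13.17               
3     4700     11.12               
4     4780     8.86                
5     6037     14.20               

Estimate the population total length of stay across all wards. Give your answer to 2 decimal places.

211609.55

1: 1306·11.63 = 15188.78
2: 1221·13.17 = 16080.57
3: 4700·11.12 = 52264
4: 4780·8.86 = 42350.8
5: 6037·14.20 = 85725.4
τ̂ = Σ Nₕx̄ₕ = 211609.55.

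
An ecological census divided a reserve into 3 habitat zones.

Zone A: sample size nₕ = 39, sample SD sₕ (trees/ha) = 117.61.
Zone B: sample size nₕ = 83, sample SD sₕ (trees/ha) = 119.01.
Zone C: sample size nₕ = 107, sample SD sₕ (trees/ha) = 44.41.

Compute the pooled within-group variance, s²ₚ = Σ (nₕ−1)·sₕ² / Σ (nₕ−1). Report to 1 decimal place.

8389.7

Degrees of freedom: 38 + 82 + 106 = 226.
Σ(nₕ−1)sₕ² = 38·13832.1121 + 82·14163.3801 + 106·1972.2481 = 1896075.7266.
s²ₚ = 1896075.7266 / 226 = 8389.716... → 8389.7.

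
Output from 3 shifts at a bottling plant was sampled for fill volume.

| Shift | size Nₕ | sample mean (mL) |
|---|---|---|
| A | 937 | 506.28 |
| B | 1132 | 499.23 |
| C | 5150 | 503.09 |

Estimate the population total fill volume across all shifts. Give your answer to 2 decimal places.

A: 937·506.28 = 474384.36
B: 1132·499.23 = 565128.36
C: 5150·503.09 = 2590913.5
τ̂ = Σ Nₕx̄ₕ = 3630426.22.

3630426.22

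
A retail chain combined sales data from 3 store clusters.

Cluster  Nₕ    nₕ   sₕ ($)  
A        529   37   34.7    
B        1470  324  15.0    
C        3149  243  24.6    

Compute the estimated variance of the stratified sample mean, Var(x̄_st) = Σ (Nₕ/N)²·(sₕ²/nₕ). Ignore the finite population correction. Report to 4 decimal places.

N = 5148. Term for each stratum: Wₕ²sₕ²/nₕ.
Var(x̄_st) = 0.3436303 + 0.0566233 + 0.9318203 = 1.3320740 → 1.3321.

1.3321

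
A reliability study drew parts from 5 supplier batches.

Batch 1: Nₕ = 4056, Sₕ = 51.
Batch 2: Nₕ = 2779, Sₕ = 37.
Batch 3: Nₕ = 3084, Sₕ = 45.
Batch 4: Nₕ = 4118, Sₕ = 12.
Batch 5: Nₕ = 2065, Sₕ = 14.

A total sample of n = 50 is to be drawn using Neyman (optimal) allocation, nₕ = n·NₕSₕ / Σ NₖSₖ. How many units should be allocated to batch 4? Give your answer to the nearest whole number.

Σ NₕSₕ = 4056·51 + 2779·37 + 3084·45 + 4118·12 + 2065·14 = 526785.
Share for 4: 49416/526785 = 0.09381.
n_4 = 50 × 0.09381 = 4.690... → 5.

5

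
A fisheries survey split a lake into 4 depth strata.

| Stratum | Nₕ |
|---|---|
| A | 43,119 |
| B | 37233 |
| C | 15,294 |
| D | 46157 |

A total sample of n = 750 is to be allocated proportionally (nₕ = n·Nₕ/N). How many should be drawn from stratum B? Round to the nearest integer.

N = 43119 + 37233 + 15294 + 46157 = 141803.
n_B = 750·37233/141803 = 196.926... → 197.

197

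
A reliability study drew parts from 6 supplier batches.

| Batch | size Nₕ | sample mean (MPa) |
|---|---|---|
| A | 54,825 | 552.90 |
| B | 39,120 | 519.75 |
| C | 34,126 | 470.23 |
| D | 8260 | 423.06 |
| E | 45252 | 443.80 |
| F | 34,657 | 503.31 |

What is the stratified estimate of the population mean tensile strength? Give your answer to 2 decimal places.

N = 54825 + 39120 + 34126 + 8260 + 45252 + 34657 = 216240.
Overall mean = Σ (Nₕ/N)·x̄ₕ — weight by population share, not a simple average.
Σ Nₕx̄ₕ = 54825·552.90 + 39120·519.75 + 34126·470.23 + 8260·423.06 + 45252·443.80 + 34657·503.31 = 30312742.5 + 20332620 + 16047068.98 + 3494475.6 + 20082837.6 + 17443214.67 = 107712959.35.
Divide by N: 107712959.35 / 216240 = 498.1176... → 498.12.

498.12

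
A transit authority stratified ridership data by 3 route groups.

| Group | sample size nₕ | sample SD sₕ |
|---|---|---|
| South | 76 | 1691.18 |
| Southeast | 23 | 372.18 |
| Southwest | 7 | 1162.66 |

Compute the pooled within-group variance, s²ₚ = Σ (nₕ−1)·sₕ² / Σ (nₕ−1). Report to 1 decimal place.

South: (76−1)·1691.18² = 75·2860089.7924 = 214506734.43
Southeast: (23−1)·372.18² = 22·138517.9524 = 3047394.9528
Southwest: (7−1)·1162.66² = 6·1351778.2756 = 8110669.6536
Numerator = 225664799.0364; denominator = Σ(nₕ−1) = 103.
s²ₚ = 225664799.0364/103 = 2190920.379... → 2190920.4.

2190920.4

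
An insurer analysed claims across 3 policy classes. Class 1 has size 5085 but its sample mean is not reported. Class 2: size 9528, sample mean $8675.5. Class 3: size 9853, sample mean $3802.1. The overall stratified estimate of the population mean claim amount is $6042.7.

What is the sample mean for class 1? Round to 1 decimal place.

5451.0

Σ Nₕx̄ₕ = N·μ, so 5085·x̄_1 = 24466·6042.7 − (9528·8675.5 + 9853·3802.1).
= 147840698.2 − 120122255.3 = 27718442.9.
x̄_1 = 27718442.9 / 5085 = 5451.021... → 5451.0.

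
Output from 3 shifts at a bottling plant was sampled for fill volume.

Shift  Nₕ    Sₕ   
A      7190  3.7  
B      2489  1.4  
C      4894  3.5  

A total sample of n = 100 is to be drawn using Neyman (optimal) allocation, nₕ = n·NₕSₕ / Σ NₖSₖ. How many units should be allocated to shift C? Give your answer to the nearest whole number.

36

A: NₕSₕ = 7190·3.7 = 26603
B: NₕSₕ = 2489·1.4 = 3484.6
C: NₕSₕ = 4894·3.5 = 17129
Σ NₕSₕ = 47216.6.
n_C = 100·17129/47216.6 = 36.277... → 36.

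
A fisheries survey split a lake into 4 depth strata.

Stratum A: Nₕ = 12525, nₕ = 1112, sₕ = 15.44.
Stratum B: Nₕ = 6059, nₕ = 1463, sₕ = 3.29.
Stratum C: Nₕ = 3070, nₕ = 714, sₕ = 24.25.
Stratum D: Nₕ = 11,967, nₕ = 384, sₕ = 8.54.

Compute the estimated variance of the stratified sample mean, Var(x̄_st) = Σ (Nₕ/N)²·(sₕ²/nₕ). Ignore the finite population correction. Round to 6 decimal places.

0.060922

N = 33621; Wₕ = Nₕ/N.
stratum A: (12525/33621)²·15.44²/1112 = 0.029752538
stratum B: (6059/33621)²·3.29²/1463 = 0.000240286
stratum C: (3070/33621)²·24.25²/714 = 0.006867217
stratum D: (11967/33621)²·8.54²/384 = 0.024062118
Sum = 0.060922159 → 0.060922.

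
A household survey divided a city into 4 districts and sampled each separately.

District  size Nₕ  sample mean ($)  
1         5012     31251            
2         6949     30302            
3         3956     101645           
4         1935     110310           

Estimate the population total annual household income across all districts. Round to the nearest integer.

982756080

1: 5012·31251 = 156630012
2: 6949·30302 = 210568598
3: 3956·101645 = 402107620
4: 1935·110310 = 213449850
τ̂ = Σ Nₕx̄ₕ = 982756080.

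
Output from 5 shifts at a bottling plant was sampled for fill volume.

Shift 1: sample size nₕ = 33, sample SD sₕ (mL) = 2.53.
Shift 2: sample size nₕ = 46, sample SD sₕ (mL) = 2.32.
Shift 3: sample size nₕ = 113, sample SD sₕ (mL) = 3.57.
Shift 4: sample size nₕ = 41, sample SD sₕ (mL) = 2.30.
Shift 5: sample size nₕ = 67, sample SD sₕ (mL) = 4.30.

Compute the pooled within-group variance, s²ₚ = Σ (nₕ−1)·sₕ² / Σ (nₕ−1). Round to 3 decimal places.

11.208

Degrees of freedom: 32 + 45 + 112 + 40 + 66 = 295.
Σ(nₕ−1)sₕ² = 32·6.4009 + 45·5.3824 + 112·12.7449 + 40·5.29 + 66·18.49 = 3306.4056.
s²ₚ = 3306.4056 / 295 = 11.20815... → 11.208.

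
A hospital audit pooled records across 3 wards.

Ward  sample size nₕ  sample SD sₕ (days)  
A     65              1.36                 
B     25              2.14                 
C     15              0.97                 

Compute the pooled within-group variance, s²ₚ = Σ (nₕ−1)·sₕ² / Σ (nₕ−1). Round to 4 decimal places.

Degrees of freedom: 64 + 24 + 14 = 102.
Σ(nₕ−1)sₕ² = 64·1.8496 + 24·4.5796 + 14·0.9409 = 241.4574.
s²ₚ = 241.4574 / 102 = 2.367229... → 2.3672.

2.3672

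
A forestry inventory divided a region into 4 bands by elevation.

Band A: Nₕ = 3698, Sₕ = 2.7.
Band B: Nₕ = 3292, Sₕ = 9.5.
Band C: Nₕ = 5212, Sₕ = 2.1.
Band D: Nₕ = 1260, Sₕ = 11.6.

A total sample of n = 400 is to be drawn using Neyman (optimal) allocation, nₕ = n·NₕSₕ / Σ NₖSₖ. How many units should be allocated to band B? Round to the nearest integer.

187

Σ NₕSₕ = 3698·2.7 + 3292·9.5 + 5212·2.1 + 1260·11.6 = 66819.8.
Share for B: 31274/66819.8 = 0.46803.
n_B = 400 × 0.46803 = 187.214... → 187.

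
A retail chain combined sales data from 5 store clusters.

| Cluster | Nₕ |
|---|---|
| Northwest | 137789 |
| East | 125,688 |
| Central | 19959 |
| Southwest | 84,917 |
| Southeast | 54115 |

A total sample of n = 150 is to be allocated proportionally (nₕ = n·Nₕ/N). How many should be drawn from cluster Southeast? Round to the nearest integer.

19

N = 137789 + 125688 + 19959 + 84917 + 54115 = 422468.
n_Southeast = 150·54115/422468 = 19.214... → 19.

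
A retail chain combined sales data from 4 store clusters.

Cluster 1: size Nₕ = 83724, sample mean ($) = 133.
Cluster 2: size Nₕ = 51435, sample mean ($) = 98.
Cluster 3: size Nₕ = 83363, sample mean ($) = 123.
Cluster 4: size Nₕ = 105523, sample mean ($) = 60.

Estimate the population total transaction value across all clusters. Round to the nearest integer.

32760951

Population total = Σ Nₕ·x̄ₕ (each stratum's size times its mean).
83724·133 + 51435·98 + 83363·123 + 105523·60 = 11135292 + 5040630 + 10253649 + 6331380 = 32760951.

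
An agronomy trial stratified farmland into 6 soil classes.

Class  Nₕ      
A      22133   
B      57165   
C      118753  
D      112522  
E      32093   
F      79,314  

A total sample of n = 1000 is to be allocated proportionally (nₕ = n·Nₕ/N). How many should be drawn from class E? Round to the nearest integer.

N = 22133 + 57165 + 118753 + 112522 + 32093 + 79314 = 421980.
n_E = 1000·32093/421980 = 76.053... → 76.

76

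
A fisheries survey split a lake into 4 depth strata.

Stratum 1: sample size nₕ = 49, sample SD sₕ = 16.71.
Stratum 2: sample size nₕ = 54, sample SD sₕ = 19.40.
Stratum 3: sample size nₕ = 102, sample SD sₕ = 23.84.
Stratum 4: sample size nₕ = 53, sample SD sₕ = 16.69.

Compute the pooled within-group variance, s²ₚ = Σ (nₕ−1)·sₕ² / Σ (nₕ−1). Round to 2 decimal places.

1: (49−1)·16.71² = 48·279.2241 = 13402.7568
2: (54−1)·19.40² = 53·376.36 = 19947.08
3: (102−1)·23.84² = 101·568.3456 = 57402.9056
4: (53−1)·16.69² = 52·278.5561 = 14484.9172
Numerator = 105237.6596; denominator = Σ(nₕ−1) = 254.
s²ₚ = 105237.6596/254 = 414.3215... → 414.32.

414.32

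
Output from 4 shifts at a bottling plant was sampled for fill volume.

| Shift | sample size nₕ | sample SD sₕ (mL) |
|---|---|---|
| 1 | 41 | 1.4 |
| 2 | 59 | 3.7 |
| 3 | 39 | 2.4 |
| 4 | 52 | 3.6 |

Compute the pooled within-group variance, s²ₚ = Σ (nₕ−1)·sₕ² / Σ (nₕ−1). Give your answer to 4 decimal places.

1: (41−1)·1.4² = 40·1.96 = 78.4
2: (59−1)·3.7² = 58·13.69 = 794.02
3: (39−1)·2.4² = 38·5.76 = 218.88
4: (52−1)·3.6² = 51·12.96 = 660.96
Numerator = 1752.26; denominator = Σ(nₕ−1) = 187.
s²ₚ = 1752.26/187 = 9.370374... → 9.3704.

9.3704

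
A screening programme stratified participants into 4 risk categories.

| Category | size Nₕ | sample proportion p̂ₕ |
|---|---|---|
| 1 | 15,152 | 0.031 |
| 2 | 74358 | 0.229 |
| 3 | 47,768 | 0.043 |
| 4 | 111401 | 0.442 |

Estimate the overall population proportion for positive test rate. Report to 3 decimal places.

0.277

Wₕ = Nₕ/N with N = 248679: 0.0609, 0.2990, 0.1921, 0.4480.
p̂_st = 0.0609·0.031 + 0.2990·0.229 + 0.1921·0.043 + 0.4480·0.442 ≈ 0.27663... → 0.277.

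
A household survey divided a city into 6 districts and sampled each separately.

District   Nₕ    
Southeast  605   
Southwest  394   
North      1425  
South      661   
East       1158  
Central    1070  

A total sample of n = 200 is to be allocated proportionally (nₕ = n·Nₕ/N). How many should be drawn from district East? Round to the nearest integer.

N = 605 + 394 + 1425 + 661 + 1158 + 1070 = 5313.
n_East = 200·1158/5313 = 43.591... → 44.

44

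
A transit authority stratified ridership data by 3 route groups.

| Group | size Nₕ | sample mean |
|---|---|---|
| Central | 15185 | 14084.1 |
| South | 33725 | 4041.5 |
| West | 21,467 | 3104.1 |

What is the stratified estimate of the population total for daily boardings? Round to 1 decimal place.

Central: 15185·14084.1 = 213867058.5
South: 33725·4041.5 = 136299587.5
West: 21467·3104.1 = 66635714.7
τ̂ = Σ Nₕx̄ₕ = 416802360.7.

416802360.7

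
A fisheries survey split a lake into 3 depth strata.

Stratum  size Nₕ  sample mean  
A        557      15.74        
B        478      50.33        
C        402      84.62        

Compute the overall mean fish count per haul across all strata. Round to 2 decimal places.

N = 1437; weights Wₕ = Nₕ/N = (0.3876, 0.3326, 0.2797).
x̄_st = Σ Wₕ·x̄ₕ = 0.3876·15.74 + 0.3326·50.33 + 0.2797·84.62 ≈ 46.5151...
→ 46.52.

46.52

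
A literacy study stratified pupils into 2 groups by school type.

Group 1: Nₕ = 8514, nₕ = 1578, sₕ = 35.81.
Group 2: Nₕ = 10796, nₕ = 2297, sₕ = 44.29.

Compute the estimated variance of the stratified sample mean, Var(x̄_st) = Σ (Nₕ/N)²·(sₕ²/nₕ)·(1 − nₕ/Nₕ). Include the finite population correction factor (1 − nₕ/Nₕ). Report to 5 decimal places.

0.33884

N = 19310; Wₕ = Nₕ/N.
group 1: (8514/19310)²·35.81²/1578·(1 − 1578/8514) = 0.12870038
group 2: (10796/19310)²·44.29²/2297·(1 − 2297/10796) = 0.21014377
Sum = 0.33884415 → 0.33884.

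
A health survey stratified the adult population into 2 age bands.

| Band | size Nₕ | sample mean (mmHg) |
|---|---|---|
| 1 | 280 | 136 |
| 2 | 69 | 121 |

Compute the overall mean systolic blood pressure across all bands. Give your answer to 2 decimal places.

133.03

N = 280 + 69 = 349.
The stratified mean weights each stratum mean by its population share Nₕ/N.
Σ Nₕx̄ₕ = 280·136 + 69·121 = 38080 + 8349 = 46429.
Divide by N: 46429 / 349 = 133.0344... → 133.03.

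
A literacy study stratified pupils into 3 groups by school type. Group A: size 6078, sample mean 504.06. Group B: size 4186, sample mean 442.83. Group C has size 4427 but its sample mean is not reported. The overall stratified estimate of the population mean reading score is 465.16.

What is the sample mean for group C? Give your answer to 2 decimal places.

N = 6078 + 4186 + 4427 = 14691.
Overall total = μ·N = 465.16·14691 = 6833665.56.
Subtract the known strata: 6078·504.06 + 4186·442.83 = 4917363.06.
Remaining total for group C: 6833665.56 − 4917363.06 = 1916302.5.
Divide by its size: 1916302.5 / 4427 = 432.8671... → 432.87.

432.87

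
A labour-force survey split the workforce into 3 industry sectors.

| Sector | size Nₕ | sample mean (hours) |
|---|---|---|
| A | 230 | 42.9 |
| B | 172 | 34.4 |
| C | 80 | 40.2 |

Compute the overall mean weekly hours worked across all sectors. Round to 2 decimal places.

39.42

N = 230 + 172 + 80 = 482.
The stratified mean weights each stratum mean by its population share Nₕ/N.
Σ Nₕx̄ₕ = 230·42.9 + 172·34.4 + 80·40.2 = 9867 + 5916.8 + 3216 = 18999.8.
Divide by N: 18999.8 / 482 = 39.4187... → 39.42.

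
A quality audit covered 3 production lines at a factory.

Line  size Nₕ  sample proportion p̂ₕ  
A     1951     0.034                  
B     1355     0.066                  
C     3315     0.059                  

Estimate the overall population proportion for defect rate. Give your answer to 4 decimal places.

0.0531

N = 1951 + 1355 + 3315 = 6621.
Overall proportion = Σ (Nₕ/N)·p̂ₕ.
Σ Nₕp̂ₕ = 66.334 + 89.43 + 195.585 = 351.349.
351.349 / 6621 = 0.053066... → 0.0531.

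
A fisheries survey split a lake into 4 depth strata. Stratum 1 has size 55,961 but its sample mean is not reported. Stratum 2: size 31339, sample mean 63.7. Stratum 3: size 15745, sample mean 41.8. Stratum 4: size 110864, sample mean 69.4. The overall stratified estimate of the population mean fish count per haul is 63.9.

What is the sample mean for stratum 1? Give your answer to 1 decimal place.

59.3

N = 55961 + 31339 + 15745 + 110864 = 213909.
Overall total = μ·N = 63.9·213909 = 13668785.1.
Subtract the known strata: 31339·63.7 + 15745·41.8 + 110864·69.4 = 10348396.9.
Remaining total for stratum 1: 13668785.1 − 10348396.9 = 3320388.2.
Divide by its size: 3320388.2 / 55961 = 59.334... → 59.3.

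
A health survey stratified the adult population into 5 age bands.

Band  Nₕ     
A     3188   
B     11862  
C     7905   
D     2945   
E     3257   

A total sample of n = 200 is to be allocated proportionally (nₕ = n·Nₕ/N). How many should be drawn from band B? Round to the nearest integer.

N = 3188 + 11862 + 7905 + 2945 + 3257 = 29157.
n_B = 200·11862/29157 = 81.366... → 81.

81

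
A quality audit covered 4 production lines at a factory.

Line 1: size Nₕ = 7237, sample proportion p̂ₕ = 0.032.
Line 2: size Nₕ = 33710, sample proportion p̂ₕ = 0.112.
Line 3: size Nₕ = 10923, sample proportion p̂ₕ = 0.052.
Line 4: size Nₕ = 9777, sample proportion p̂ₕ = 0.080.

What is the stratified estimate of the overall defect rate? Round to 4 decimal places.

0.0869

Wₕ = Nₕ/N with N = 61647: 0.1174, 0.5468, 0.1772, 0.1586.
p̂_st = 0.1174·0.032 + 0.5468·0.112 + 0.1772·0.052 + 0.1586·0.080 ≈ 0.086902... → 0.0869.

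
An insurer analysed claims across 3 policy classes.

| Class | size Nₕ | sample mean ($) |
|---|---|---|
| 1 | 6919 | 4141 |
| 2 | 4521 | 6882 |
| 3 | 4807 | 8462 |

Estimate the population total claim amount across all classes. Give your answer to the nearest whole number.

100441935

1: 6919·4141 = 28651579
2: 4521·6882 = 31113522
3: 4807·8462 = 40676834
τ̂ = Σ Nₕx̄ₕ = 100441935.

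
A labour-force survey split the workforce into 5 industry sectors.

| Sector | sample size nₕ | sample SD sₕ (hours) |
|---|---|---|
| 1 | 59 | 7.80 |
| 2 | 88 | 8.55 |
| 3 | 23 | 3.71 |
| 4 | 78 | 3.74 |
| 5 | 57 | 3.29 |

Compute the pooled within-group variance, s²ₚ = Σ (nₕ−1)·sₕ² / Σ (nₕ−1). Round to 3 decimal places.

Degrees of freedom: 58 + 87 + 22 + 77 + 56 = 300.
Σ(nₕ−1)sₕ² = 58·60.84 + 87·73.1025 + 22·13.7641 + 77·13.9876 + 56·10.8241 = 11874.6425.
s²ₚ = 11874.6425 / 300 = 39.58214... → 39.582.

39.582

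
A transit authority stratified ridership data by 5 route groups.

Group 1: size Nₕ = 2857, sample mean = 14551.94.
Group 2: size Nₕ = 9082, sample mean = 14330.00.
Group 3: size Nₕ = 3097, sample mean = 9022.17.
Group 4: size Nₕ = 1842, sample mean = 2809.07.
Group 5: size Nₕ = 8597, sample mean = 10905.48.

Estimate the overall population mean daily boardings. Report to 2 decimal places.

11720.92

N = 25475; weights Wₕ = Nₕ/N = (0.1121, 0.3565, 0.1216, 0.0723, 0.3375).
x̄_st = Σ Wₕ·x̄ₕ = 0.1121·14551.94 + 0.3565·14330.00 + 0.1216·9022.17 + 0.0723·2809.07 + 0.3375·10905.48 ≈ 11720.9159...
→ 11720.92.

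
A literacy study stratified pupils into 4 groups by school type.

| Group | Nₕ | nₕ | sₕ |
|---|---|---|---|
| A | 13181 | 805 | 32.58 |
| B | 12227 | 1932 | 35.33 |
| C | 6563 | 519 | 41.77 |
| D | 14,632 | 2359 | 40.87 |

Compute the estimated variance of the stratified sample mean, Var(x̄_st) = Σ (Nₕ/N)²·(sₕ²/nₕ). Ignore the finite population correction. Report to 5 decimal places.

N = 46603. Term for each stratum: Wₕ²sₕ²/nₕ.
Var(x̄_st) = 0.10548125 + 0.04447257 + 0.06667126 + 0.06980089 = 0.28642597 → 0.28643.

0.28643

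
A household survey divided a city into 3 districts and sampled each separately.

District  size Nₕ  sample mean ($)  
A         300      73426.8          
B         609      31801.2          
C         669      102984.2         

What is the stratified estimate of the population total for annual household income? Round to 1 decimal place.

A: 300·73426.8 = 22028040
B: 609·31801.2 = 19366930.8
C: 669·102984.2 = 68896429.8
τ̂ = Σ Nₕx̄ₕ = 110291400.6.

110291400.6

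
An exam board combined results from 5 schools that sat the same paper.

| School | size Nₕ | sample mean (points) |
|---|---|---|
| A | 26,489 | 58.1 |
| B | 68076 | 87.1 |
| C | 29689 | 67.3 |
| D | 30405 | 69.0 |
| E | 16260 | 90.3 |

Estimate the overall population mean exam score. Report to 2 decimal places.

76.25

N = 170919; weights Wₕ = Nₕ/N = (0.1550, 0.3983, 0.1737, 0.1779, 0.0951).
x̄_st = Σ Wₕ·x̄ₕ = 0.1550·58.1 + 0.3983·87.1 + 0.1737·67.3 + 0.1779·69.0 + 0.0951·90.3 ≈ 76.2509...
→ 76.25.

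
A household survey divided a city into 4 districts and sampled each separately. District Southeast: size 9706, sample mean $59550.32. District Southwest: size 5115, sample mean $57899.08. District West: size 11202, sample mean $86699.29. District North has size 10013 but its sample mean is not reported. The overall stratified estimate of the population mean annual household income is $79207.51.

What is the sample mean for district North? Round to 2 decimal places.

Σ Nₕx̄ₕ = N·μ, so 10013·x̄_North = 36036·79207.51 − (9706·59550.32 + 5115·57899.08 + 11202·86699.29).
= 2854321830.36 − 1845354646.7 = 1008967183.66.
x̄_North = 1008967183.66 / 10013 = 100765.7229... → 100765.72.

100765.72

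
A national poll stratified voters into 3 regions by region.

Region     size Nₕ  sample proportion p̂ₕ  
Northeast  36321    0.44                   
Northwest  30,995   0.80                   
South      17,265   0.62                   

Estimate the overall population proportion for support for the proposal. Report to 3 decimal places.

N = 36321 + 30995 + 17265 = 84581.
Overall proportion = Σ (Nₕ/N)·p̂ₕ.
Σ Nₕp̂ₕ = 15981.24 + 24796 + 10704.3 = 51481.54.
51481.54 / 84581 = 0.60867... → 0.609.

0.609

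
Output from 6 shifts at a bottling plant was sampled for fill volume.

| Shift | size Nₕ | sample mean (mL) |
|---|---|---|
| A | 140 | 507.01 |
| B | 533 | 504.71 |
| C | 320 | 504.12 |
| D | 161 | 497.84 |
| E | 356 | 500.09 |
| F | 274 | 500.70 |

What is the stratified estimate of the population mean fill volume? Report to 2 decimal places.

N = 1784; weights Wₕ = Nₕ/N = (0.0785, 0.2988, 0.1794, 0.0902, 0.1996, 0.1536).
x̄_st = Σ Wₕ·x̄ₕ = 0.0785·507.01 + 0.2988·504.71 + 0.1794·504.12 + 0.0902·497.84 + 0.1996·500.09 + 0.1536·500.70 ≈ 502.6269...
→ 502.63.

502.63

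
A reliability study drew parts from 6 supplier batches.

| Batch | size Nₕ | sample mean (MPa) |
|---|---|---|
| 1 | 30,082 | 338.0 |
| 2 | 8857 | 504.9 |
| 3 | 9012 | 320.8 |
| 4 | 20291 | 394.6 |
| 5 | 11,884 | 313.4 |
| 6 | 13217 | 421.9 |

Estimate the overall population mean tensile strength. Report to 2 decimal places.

373.23

x̄_st = (Σ Nₕx̄ₕ) / (Σ Nₕ) = (30082·338.0 + 8857·504.9 + 9012·320.8 + 20291·394.6 + 11884·313.4 + 13217·421.9) / 93343
= 34838191.4 / 93343 = 373.2277... → 373.23.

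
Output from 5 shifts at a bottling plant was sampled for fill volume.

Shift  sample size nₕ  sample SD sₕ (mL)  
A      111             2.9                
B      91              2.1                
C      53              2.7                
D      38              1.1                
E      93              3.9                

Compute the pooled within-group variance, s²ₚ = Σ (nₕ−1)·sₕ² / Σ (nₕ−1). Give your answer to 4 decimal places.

Degrees of freedom: 110 + 90 + 52 + 37 + 92 = 381.
Σ(nₕ−1)sₕ² = 110·8.41 + 90·4.41 + 52·7.29 + 37·1.21 + 92·15.21 = 3145.17.
s²ₚ = 3145.17 / 381 = 8.255039... → 8.2550.

8.2550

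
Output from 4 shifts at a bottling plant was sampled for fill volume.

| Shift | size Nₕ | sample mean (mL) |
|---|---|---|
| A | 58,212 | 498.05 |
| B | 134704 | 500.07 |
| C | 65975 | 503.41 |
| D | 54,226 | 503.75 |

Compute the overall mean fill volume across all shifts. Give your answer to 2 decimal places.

501.04

N = 313117; weights Wₕ = Nₕ/N = (0.1859, 0.4302, 0.2107, 0.1732).
x̄_st = Σ Wₕ·x̄ₕ = 0.1859·498.05 + 0.4302·500.07 + 0.2107·503.41 + 0.1732·503.75 ≈ 501.0355...
→ 501.04.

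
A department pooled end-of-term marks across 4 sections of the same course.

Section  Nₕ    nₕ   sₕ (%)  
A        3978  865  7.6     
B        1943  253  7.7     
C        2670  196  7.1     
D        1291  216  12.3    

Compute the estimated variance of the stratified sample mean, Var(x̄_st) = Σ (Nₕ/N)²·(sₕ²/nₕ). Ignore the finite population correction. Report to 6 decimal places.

N = 9882; Wₕ = Nₕ/N.
section A: (3978/9882)²·7.6²/865 = 0.010820590
section B: (1943/9882)²·7.7²/253 = 0.009059763
section C: (2670/9882)²·7.1²/196 = 0.018775584
section D: (1291/9882)²·12.3²/216 = 0.011954165
Sum = 0.050610102 → 0.050610.

0.050610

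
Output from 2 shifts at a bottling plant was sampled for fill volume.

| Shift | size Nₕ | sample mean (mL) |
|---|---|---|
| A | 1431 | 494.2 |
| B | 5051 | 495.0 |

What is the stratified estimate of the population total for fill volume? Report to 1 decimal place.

3207445.2

Estimate total by summing Nₕ·x̄ₕ over strata.
1431·494.2 + 5051·495.0 = 707200.2 + 2500245 = 3207445.2.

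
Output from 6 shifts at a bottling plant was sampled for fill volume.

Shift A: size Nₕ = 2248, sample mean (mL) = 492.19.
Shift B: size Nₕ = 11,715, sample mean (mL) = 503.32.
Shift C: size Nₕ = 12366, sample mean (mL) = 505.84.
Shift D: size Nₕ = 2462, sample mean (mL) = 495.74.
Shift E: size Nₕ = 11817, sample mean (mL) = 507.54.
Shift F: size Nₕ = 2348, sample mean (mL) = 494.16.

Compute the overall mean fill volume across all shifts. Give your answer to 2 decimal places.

503.69

N = 2248 + 11715 + 12366 + 2462 + 11817 + 2348 = 42956.
Weight each subgroup mean by Nₕ/N and sum.
Σ Nₕx̄ₕ = 2248·492.19 + 11715·503.32 + 12366·505.84 + 2462·495.74 + 11817·507.54 + 2348·494.16 = 1106443.12 + 5896393.8 + 6255217.44 + 1220511.88 + 5997600.18 + 1160287.68 = 21636454.1.
Divide by N: 21636454.1 / 42956 = 503.6888... → 503.69.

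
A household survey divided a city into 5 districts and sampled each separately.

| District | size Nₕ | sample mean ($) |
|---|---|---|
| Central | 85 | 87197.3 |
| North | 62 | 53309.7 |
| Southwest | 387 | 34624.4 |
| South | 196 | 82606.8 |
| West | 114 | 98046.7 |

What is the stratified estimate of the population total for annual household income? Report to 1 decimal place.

51484871.3

Population total = Σ Nₕ·x̄ₕ (each stratum's size times its mean).
85·87197.3 + 62·53309.7 + 387·34624.4 + 196·82606.8 + 114·98046.7 = 7411770.5 + 3305201.4 + 13399642.8 + 16190932.8 + 11177323.8 = 51484871.3.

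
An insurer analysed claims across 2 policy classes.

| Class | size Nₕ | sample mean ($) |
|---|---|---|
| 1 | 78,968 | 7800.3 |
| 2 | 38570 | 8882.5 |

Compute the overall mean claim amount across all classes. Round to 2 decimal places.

8155.42

N = 117538; weights Wₕ = Nₕ/N = (0.6719, 0.3281).
x̄_st = Σ Wₕ·x̄ₕ = 0.6719·7800.3 + 0.3281·8882.5 ≈ 8155.4231...
→ 8155.42.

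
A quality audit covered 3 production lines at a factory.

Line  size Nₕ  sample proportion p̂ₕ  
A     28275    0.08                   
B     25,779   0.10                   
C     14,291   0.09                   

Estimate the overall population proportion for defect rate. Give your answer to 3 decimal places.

Wₕ = Nₕ/N with N = 68345: 0.4137, 0.3772, 0.2091.
p̂_st = 0.4137·0.08 + 0.3772·0.10 + 0.2091·0.09 ≈ 0.08963... → 0.090.

0.090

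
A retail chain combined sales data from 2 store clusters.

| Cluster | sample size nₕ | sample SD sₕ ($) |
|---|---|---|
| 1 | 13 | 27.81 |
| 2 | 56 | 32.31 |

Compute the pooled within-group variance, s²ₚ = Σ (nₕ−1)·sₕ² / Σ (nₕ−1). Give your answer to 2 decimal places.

1: (13−1)·27.81² = 12·773.3961 = 9280.7532
2: (56−1)·32.31² = 55·1043.9361 = 57416.4855
Numerator = 66697.2387; denominator = Σ(nₕ−1) = 67.
s²ₚ = 66697.2387/67 = 995.4812... → 995.48.

995.48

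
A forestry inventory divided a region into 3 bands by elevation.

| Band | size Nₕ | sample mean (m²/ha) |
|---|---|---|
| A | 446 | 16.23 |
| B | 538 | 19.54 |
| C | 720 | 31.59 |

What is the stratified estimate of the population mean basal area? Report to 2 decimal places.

23.77

x̄_st = (Σ Nₕx̄ₕ) / (Σ Nₕ) = (446·16.23 + 538·19.54 + 720·31.59) / 1704
= 40495.9 / 1704 = 23.7652... → 23.77.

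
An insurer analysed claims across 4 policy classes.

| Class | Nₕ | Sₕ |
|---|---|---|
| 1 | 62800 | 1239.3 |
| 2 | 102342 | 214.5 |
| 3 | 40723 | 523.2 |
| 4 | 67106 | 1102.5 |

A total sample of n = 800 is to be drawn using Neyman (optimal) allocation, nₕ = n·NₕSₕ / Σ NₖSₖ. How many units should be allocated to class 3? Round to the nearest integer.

Σ NₕSₕ = 62800·1239.3 + 102342·214.5 + 40723·523.2 + 67106·1102.5 = 195071037.6.
Share for 3: 21306273.6/195071037.6 = 0.10922.
n_3 = 800 × 0.10922 = 87.379... → 87.

87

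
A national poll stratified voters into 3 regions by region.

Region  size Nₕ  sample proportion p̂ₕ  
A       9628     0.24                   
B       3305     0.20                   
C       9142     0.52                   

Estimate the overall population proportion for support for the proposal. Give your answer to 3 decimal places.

0.350

N = 9628 + 3305 + 9142 = 22075.
Overall proportion = Σ (Nₕ/N)·p̂ₕ.
Σ Nₕp̂ₕ = 2310.72 + 661 + 4753.84 = 7725.56.
7725.56 / 22075 = 0.34997... → 0.350.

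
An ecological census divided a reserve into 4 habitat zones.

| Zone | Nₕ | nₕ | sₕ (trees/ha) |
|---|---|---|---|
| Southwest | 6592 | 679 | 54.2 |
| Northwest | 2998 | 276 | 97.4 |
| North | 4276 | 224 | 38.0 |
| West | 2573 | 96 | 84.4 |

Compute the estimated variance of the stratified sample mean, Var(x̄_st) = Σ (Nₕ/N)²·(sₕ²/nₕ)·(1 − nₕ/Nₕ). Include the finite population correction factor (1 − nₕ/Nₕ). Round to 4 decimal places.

N = 16439; Wₕ = Nₕ/N.
zone Southwest: (6592/16439)²·54.2²/679·(1 − 679/6592) = 0.6240266
zone Northwest: (2998/16439)²·97.4²/276·(1 − 276/2998) = 1.0379532
zone North: (4276/16439)²·38.0²/224·(1 − 224/4276) = 0.4133096
zone West: (2573/16439)²·84.4²/96·(1 − 96/2573) = 1.7499622
Sum = 3.8252516 → 3.8253.

3.8253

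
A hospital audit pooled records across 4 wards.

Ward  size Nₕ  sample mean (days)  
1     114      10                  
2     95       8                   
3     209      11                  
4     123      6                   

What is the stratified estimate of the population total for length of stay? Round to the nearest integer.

4937

Estimate total by summing Nₕ·x̄ₕ over strata.
114·10 + 95·8 + 209·11 + 123·6 = 1140 + 760 + 2299 + 738 = 4937.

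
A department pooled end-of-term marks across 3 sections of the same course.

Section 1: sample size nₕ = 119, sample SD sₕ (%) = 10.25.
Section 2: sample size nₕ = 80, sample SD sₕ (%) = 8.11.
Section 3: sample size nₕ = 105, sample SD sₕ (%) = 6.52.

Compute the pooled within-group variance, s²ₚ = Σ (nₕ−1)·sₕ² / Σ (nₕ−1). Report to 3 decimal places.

73.138

1: (119−1)·10.25² = 118·105.0625 = 12397.375
2: (80−1)·8.11² = 79·65.7721 = 5195.9959
3: (105−1)·6.52² = 104·42.5104 = 4421.0816
Numerator = 22014.4525; denominator = Σ(nₕ−1) = 301.
s²ₚ = 22014.4525/301 = 73.13772... → 73.138.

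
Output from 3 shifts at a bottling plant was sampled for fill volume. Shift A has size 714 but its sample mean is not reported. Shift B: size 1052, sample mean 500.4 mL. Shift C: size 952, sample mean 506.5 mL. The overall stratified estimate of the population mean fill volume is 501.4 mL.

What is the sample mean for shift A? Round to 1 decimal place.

Σ Nₕx̄ₕ = N·μ, so 714·x̄_A = 2718·501.4 − (1052·500.4 + 952·506.5).
= 1362805.2 − 1008608.8 = 354196.4.
x̄_A = 354196.4 / 714 = 496.073... → 496.1.

496.1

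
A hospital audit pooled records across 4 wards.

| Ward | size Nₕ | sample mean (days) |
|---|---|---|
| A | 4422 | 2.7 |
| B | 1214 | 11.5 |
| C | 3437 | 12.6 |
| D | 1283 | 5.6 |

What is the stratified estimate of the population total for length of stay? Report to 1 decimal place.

Estimate total by summing Nₕ·x̄ₕ over strata.
4422·2.7 + 1214·11.5 + 3437·12.6 + 1283·5.6 = 11939.4 + 13961 + 43306.2 + 7184.8 = 76391.4.

76391.4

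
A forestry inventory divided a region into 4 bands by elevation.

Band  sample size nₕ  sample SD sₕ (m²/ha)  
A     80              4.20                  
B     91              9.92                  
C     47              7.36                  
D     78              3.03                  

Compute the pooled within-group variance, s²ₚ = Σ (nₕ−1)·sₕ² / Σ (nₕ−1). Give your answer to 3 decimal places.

46.058

Degrees of freedom: 79 + 90 + 46 + 77 = 292.
Σ(nₕ−1)sₕ² = 79·17.64 + 90·98.4064 + 46·54.1696 + 77·9.1809 = 13448.8669.
s²ₚ = 13448.8669 / 292 = 46.05776... → 46.058.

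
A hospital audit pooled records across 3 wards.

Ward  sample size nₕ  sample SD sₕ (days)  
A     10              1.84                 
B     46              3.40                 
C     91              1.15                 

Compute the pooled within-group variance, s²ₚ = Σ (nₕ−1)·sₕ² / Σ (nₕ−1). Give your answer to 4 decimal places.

Degrees of freedom: 9 + 45 + 90 = 144.
Σ(nₕ−1)sₕ² = 9·3.3856 + 45·11.56 + 90·1.3225 = 669.6954.
s²ₚ = 669.6954 / 144 = 4.650663... → 4.6507.

4.6507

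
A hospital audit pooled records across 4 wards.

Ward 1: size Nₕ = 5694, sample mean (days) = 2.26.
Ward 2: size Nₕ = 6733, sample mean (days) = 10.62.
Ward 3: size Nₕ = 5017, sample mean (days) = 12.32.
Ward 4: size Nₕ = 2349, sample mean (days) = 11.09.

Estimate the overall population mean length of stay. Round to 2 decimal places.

N = 19793; weights Wₕ = Nₕ/N = (0.2877, 0.3402, 0.2535, 0.1187).
x̄_st = Σ Wₕ·x̄ₕ = 0.2877·2.26 + 0.3402·10.62 + 0.2535·12.32 + 0.1187·11.09 ≈ 8.7017...
→ 8.70.

8.70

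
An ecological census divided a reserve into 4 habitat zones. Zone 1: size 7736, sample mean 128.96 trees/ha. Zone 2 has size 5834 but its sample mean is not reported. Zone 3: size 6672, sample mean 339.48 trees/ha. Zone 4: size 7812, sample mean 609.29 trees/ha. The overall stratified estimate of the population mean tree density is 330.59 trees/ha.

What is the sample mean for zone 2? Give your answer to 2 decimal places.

214.60

N = 7736 + 5834 + 6672 + 7812 = 28054.
Overall total = μ·N = 330.59·28054 = 9274371.86.
Subtract the known strata: 7736·128.96 + 6672·339.48 + 7812·609.29 = 8022418.6.
Remaining total for zone 2: 9274371.86 − 8022418.6 = 1251953.26.
Divide by its size: 1251953.26 / 5834 = 214.5960... → 214.60.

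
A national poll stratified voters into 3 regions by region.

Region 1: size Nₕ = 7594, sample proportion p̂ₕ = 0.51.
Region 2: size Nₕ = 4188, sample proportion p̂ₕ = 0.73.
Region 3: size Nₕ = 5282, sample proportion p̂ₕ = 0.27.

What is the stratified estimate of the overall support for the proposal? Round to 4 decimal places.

Wₕ = Nₕ/N with N = 17064: 0.4450, 0.2454, 0.3095.
p̂_st = 0.4450·0.51 + 0.2454·0.73 + 0.3095·0.27 ≈ 0.489705... → 0.4897.

0.4897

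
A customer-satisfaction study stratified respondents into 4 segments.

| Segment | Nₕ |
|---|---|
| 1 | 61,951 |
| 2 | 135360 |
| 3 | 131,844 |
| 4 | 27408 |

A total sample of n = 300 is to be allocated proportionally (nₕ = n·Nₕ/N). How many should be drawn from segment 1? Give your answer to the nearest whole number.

52

N = 61951 + 135360 + 131844 + 27408 = 356563.
n_1 = 300·61951/356563 = 52.123... → 52.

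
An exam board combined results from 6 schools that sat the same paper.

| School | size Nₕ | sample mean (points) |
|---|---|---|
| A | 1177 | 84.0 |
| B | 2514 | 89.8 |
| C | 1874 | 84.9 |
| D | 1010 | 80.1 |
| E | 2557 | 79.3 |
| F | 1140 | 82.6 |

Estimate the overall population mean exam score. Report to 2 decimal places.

83.87

x̄_st = (Σ Nₕx̄ₕ) / (Σ Nₕ) = (1177·84.0 + 2514·89.8 + 1874·84.9 + 1010·80.1 + 2557·79.3 + 1140·82.6) / 10272
= 861562.9 / 10272 = 83.8749... → 83.87.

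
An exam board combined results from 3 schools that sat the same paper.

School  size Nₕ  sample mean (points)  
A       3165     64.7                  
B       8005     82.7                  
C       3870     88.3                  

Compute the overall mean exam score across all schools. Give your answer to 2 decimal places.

x̄_st = (Σ Nₕx̄ₕ) / (Σ Nₕ) = (3165·64.7 + 8005·82.7 + 3870·88.3) / 15040
= 1208510 / 15040 = 80.3531... → 80.35.

80.35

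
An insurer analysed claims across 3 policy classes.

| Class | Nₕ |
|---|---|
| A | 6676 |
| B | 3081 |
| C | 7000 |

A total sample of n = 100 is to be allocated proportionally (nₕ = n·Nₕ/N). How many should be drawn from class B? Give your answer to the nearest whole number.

18

Share of class B = 3081/16757 = 0.18386.
Allocate 100 × 0.18386 = 18.386... → 18.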